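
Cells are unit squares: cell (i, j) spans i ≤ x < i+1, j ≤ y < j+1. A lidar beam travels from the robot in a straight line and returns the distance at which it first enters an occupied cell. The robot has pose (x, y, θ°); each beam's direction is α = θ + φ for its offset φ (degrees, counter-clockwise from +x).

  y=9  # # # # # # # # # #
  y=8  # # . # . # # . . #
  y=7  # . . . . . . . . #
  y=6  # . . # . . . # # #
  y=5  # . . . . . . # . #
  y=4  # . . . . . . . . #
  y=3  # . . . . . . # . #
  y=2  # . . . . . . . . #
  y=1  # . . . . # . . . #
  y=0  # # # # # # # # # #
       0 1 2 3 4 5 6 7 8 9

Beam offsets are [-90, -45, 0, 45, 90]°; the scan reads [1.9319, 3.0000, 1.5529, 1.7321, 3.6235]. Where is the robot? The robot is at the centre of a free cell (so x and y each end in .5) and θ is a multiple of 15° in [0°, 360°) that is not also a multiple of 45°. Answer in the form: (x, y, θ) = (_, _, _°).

(x, y, θ) = (2.5, 4.5, 165°)

The pose lattice has 54·16 = 864 candidates. Test each by forward raycasting.
  (2.5, 4.5, 150°): beam 1 = 1.7321 ≠ 1.9319 ✗
  (2.5, 5.5, 345°): beam 1 = 4.6587 ≠ 1.9319 ✗
  (2.5, 8.5, 150°): beam 1 = 0.5774 ≠ 1.9319 ✗
  (2.5, 5.5, 300°): beam 1 = 1.7321 ≠ 1.9319 ✗
  …
  (2.5, 4.5, 165°): r_1=1.9319, r_2=3.0000, r_3=1.5529, r_4=1.7321, r_5=3.6235 — all match ✓
No second candidate reproduces the full scan.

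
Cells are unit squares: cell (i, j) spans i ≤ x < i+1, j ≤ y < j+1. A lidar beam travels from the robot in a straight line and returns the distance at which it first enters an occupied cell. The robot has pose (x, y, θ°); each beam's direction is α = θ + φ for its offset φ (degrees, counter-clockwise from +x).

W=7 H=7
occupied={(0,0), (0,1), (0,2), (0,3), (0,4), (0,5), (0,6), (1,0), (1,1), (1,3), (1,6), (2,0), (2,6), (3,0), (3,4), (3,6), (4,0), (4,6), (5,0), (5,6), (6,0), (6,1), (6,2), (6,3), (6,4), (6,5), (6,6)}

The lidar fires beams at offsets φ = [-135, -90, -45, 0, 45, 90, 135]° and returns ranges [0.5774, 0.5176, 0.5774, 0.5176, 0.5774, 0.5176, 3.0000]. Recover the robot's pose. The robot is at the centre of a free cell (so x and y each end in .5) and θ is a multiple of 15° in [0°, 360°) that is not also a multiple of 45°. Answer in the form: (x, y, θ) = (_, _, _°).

The pose lattice has 22·16 = 352 candidates. Test each by forward raycasting.
  (3.5, 2.5, 30°): beam 1 = 1.5529 ≠ 0.5774 ✗
  (5.5, 4.5, 120°): beam 1 = 0.5176 ≠ 0.5774 ✗
  (3.5, 5.5, 105°): beam 1 = 2.8868 ≠ 0.5774 ✗
  (4.5, 1.5, 165°): beam 1 = 1.7321 ≠ 0.5774 ✗
  …
  (1.5, 2.5, 195°): r_1=0.5774, r_2=0.5176, r_3=0.5774, r_4=0.5176, r_5=0.5774, r_6=0.5176, r_7=3.0000 — all match ✓
Unique over the lattice → pose = (1.5, 2.5, 195°).

(x, y, θ) = (1.5, 2.5, 195°)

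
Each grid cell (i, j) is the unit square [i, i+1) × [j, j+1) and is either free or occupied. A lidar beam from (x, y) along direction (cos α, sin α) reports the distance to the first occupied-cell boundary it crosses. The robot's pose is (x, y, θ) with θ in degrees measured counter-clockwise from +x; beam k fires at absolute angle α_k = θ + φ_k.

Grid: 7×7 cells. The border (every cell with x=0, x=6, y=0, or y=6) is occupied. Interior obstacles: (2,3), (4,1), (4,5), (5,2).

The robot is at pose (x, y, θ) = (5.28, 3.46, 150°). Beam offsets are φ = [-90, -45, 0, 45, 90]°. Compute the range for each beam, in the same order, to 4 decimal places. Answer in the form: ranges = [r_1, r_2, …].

beam 1: φ=-90°, α=60°
  dir = (cos 60°, sin 60°) = (0.5000, 0.8660); from cell (5,3)
  next x-line at t=1.4400, next y-line at t=0.6235; Δt_x=2.0000, Δt_y=1.1547
    y: enter (5,4) at t=0.6235
    x: enter (6,4) at t=1.4400 ← occupied
  → r_1 = 1.4400
beam 2: φ=-45°, α=105°
  dir = (cos 105°, sin 105°) = (-0.2588, 0.9659); from cell (5,3)
  next x-line at t=1.0818, next y-line at t=0.5590; Δt_x=3.8637, Δt_y=1.0353
    y: enter (5,4) at t=0.5590
    x: enter (4,4) at t=1.0818
    y: enter (4,5) at t=1.5943 ← occupied
  → r_2 = 1.5943
beam 3: φ=0°, α=150°
  dir = (cos 150°, sin 150°) = (-0.8660, 0.5000); from cell (5,3)
  next x-line at t=0.3233, next y-line at t=1.0800; Δt_x=1.1547, Δt_y=2.0000
    x: enter (4,3) at t=0.3233
    y: enter (4,4) at t=1.0800
    x: enter (3,4) at t=1.4780
    x: enter (2,4) at t=2.6327
    y: enter (2,5) at t=3.0800
    x: enter (1,5) at t=3.7874
    x: enter (0,5) at t=4.9421 ← occupied
  → r_3 = 4.9421
beam 4: φ=45°, α=195°
  dir = (cos 195°, sin 195°) = (-0.9659, -0.2588); from cell (5,3)
  next x-line at t=0.2899, next y-line at t=1.7773; Δt_x=1.0353, Δt_y=3.8637
    x: enter (4,3) at t=0.2899
    x: enter (3,3) at t=1.3252
    y: enter (3,2) at t=1.7773
    x: enter (2,2) at t=2.3604
    x: enter (1,2) at t=3.3957
    x: enter (0,2) at t=4.4310 ← occupied
  → r_4 = 4.4310
beam 5: φ=90°, α=240°
  dir = (cos 240°, sin 240°) = (-0.5000, -0.8660); from cell (5,3)
  next x-line at t=0.5600, next y-line at t=0.5312; Δt_x=2.0000, Δt_y=1.1547
    y: enter (5,2) at t=0.5312 ← occupied
  → r_5 = 0.5312

ranges = [1.4400, 1.5943, 4.9421, 4.4310, 0.5312]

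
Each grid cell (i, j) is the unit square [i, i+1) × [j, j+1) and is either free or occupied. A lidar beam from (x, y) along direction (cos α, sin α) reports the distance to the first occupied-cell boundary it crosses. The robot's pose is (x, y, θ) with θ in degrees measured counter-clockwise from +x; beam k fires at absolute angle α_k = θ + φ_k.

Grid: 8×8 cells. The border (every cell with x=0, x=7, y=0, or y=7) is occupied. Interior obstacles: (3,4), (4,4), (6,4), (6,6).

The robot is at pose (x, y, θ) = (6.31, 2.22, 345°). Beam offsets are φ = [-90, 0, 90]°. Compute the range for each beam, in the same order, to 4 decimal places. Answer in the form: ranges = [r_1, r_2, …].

beam 1: φ=-90°, α=255°
  direction (-0.2588, -0.9659); cell (6,2); t to first gridline: x 1.1977, y 0.2278 (then +3.8637 / +1.0353)
    (6,1) via y @ 0.2278
    (5,1) via x @ 1.1977
    (5,0) via y @ 1.2630  # hit
  → r_1 = 1.2630
beam 2: φ=0°, α=345°
  direction (0.9659, -0.2588); cell (6,2); t to first gridline: x 0.7143, y 0.8500 (then +1.0353 / +3.8637)
    (7,2) via x @ 0.7143  # hit
  → r_2 = 0.7143
beam 3: φ=90°, α=75°
  direction (0.2588, 0.9659); cell (6,2); t to first gridline: x 2.6660, y 0.8075 (then +3.8637 / +1.0353)
    (6,3) via y @ 0.8075
    (6,4) via y @ 1.8428  # hit
  → r_3 = 1.8428

ranges = [1.2630, 0.7143, 1.8428]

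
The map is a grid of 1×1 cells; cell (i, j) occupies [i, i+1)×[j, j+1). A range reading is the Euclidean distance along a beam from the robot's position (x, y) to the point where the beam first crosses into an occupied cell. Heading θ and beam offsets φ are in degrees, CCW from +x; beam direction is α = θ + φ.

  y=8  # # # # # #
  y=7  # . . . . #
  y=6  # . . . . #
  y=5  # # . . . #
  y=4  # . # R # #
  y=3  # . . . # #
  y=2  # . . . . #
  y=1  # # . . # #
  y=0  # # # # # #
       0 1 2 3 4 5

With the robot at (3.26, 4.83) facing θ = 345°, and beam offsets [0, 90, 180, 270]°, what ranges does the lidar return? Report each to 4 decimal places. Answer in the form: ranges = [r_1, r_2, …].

ranges = [0.7661, 3.2818, 0.2692, 3.9651]

beam 1: φ=0°, α=345°
  d=(0.9659,-0.2588)  start (3,4)  tX=0.7661 tY=3.2069  stride 1/|dx|=1.0353 1/|dy|=3.8637
    cross x-line → (4,4), t=0.7661 (wall)
  → r_1 = 0.7661
beam 2: φ=90°, α=75°
  d=(0.2588,0.9659)  start (3,4)  tX=2.8591 tY=0.1760  stride 1/|dx|=3.8637 1/|dy|=1.0353
    cross y-line → (3,5), t=0.1760
    cross y-line → (3,6), t=1.2113
    cross y-line → (3,7), t=2.2465
    cross x-line → (4,7), t=2.8591
    cross y-line → (4,8), t=3.2818 (wall)
  → r_2 = 3.2818
beam 3: φ=180°, α=165°
  d=(-0.9659,0.2588)  start (3,4)  tX=0.2692 tY=0.6568  stride 1/|dx|=1.0353 1/|dy|=3.8637
    cross x-line → (2,4), t=0.2692 (wall)
  → r_3 = 0.2692
beam 4: φ=270°, α=255°
  d=(-0.2588,-0.9659)  start (3,4)  tX=1.0046 tY=0.8593  stride 1/|dx|=3.8637 1/|dy|=1.0353
    cross y-line → (3,3), t=0.8593
    cross x-line → (2,3), t=1.0046
    cross y-line → (2,2), t=1.8946
    cross y-line → (2,1), t=2.9298
    cross y-line → (2,0), t=3.9651 (wall)
  → r_4 = 3.9651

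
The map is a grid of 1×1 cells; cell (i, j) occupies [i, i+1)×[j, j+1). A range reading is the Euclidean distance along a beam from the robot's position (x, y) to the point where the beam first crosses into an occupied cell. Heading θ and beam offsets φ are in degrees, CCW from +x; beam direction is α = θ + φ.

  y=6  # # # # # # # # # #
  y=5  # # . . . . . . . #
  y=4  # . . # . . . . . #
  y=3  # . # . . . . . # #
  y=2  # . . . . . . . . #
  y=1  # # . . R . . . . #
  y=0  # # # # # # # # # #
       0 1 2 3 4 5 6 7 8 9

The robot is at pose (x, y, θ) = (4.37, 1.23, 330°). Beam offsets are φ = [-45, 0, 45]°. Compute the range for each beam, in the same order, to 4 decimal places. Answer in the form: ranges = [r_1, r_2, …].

ranges = [0.2381, 0.4600, 4.7933]

beam 1: φ=-45°, α=285°
  d=(0.2588,-0.9659)  start (4,1)  tX=2.4341 tY=0.2381  stride 1/|dx|=3.8637 1/|dy|=1.0353
    cross y-line → (4,0), t=0.2381 (wall)
  → r_1 = 0.2381
beam 2: φ=0°, α=330°
  d=(0.8660,-0.5000)  start (4,1)  tX=0.7275 tY=0.4600  stride 1/|dx|=1.1547 1/|dy|=2.0000
    cross y-line → (4,0), t=0.4600 (wall)
  → r_2 = 0.4600
beam 3: φ=45°, α=15°
  d=(0.9659,0.2588)  start (4,1)  tX=0.6522 tY=2.9751  stride 1/|dx|=1.0353 1/|dy|=3.8637
    cross x-line → (5,1), t=0.6522
    cross x-line → (6,1), t=1.6875
    cross x-line → (7,1), t=2.7228
    cross y-line → (7,2), t=2.9751
    cross x-line → (8,2), t=3.7581
    cross x-line → (9,2), t=4.7933 (wall)
  → r_3 = 4.7933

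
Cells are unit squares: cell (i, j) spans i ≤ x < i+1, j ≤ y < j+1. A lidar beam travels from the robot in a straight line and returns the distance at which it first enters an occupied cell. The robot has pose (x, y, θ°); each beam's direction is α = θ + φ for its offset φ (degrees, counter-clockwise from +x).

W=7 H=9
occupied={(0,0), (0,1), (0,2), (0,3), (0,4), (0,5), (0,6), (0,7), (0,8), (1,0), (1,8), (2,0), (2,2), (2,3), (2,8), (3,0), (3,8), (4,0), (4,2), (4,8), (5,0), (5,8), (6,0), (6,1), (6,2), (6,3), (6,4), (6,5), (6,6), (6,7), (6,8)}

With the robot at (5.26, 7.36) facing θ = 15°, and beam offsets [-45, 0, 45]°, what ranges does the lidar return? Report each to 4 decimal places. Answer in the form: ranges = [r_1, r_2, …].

beam 1: φ=-45°, α=330°
  dir = (cos 330°, sin 330°) = (0.8660, -0.5000); from cell (5,7)
  next x-line at t=0.8545, next y-line at t=0.7200; Δt_x=1.1547, Δt_y=2.0000
    y: enter (5,6) at t=0.7200
    x: enter (6,6) at t=0.8545 ← occupied
  → r_1 = 0.8545
beam 2: φ=0°, α=15°
  dir = (cos 15°, sin 15°) = (0.9659, 0.2588); from cell (5,7)
  next x-line at t=0.7661, next y-line at t=2.4728; Δt_x=1.0353, Δt_y=3.8637
    x: enter (6,7) at t=0.7661 ← occupied
  → r_2 = 0.7661
beam 3: φ=45°, α=60°
  dir = (cos 60°, sin 60°) = (0.5000, 0.8660); from cell (5,7)
  next x-line at t=1.4800, next y-line at t=0.7390; Δt_x=2.0000, Δt_y=1.1547
    y: enter (5,8) at t=0.7390 ← occupied
  → r_3 = 0.7390

ranges = [0.8545, 0.7661, 0.7390]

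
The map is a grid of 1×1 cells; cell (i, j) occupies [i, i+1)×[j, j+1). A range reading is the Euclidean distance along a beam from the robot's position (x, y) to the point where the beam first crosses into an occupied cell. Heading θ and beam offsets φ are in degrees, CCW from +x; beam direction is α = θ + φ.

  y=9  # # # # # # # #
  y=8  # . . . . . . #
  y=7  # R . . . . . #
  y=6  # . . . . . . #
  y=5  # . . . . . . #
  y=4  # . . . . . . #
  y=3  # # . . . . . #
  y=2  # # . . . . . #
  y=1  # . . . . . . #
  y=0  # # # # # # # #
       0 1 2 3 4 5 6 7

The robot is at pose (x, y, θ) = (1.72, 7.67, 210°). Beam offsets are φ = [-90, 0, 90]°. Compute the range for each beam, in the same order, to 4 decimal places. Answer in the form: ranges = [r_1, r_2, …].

ranges = [1.4400, 0.8314, 7.7019]

beam 1: φ=-90°, α=120°
  cosα=-0.5000 sinα=0.8660 | (1,7) | tMaxX 1.4400 tMaxY 0.3811 | tΔX 2.0000 tΔY 1.1547
    t=0.3811 [y] (1,8)
    t=1.4400 [x] (0,8) — stop
  → r_1 = 1.4400
beam 2: φ=0°, α=210°
  cosα=-0.8660 sinα=-0.5000 | (1,7) | tMaxX 0.8314 tMaxY 1.3400 | tΔX 1.1547 tΔY 2.0000
    t=0.8314 [x] (0,7) — stop
  → r_2 = 0.8314
beam 3: φ=90°, α=300°
  cosα=0.5000 sinα=-0.8660 | (1,7) | tMaxX 0.5600 tMaxY 0.7736 | tΔX 2.0000 tΔY 1.1547
    t=0.5600 [x] (2,7)
    t=0.7736 [y] (2,6)
    t=1.9283 [y] (2,5)
    t=2.5600 [x] (3,5)
    t=3.0831 [y] (3,4)
    t=4.2378 [y] (3,3)
    t=4.5600 [x] (4,3)
    t=5.3925 [y] (4,2)
    t=6.5472 [y] (4,1)
    t=6.5600 [x] (5,1)
    t=7.7019 [y] (5,0) — stop
  → r_3 = 7.7019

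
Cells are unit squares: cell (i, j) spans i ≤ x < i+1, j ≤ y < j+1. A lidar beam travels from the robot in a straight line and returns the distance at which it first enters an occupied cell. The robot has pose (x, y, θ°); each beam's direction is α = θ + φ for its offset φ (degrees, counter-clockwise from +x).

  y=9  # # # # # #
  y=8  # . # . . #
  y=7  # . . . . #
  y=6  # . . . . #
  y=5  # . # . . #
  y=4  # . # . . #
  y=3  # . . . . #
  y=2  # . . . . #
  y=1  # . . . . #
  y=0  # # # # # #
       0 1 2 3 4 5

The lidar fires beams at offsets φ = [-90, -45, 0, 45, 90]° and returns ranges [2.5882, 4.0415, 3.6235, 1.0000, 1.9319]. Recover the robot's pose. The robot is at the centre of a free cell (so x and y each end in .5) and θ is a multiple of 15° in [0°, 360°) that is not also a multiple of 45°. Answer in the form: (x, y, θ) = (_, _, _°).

Enumerate (i+0.5, j+0.5, θ) over the 29 free cells and 16 admissible headings. For each, cast all 5 beams and compare to the given ranges.
  (1.5, 5.5, 120°): beam 1 = 0.5774 ≠ 2.5882 ✗
  (4.5, 6.5, 105°): beam 1 = 0.5176 ≠ 2.5882 ✗
  (4.5, 5.5, 300°): beam 1 = 1.7321 ≠ 2.5882 ✗
  (4.5, 8.5, 330°): beam 1 = 3.0000 ≠ 2.5882 ✗
  …
  (1.5, 3.5, 15°): r_1=2.5882, r_2=4.0415, r_3=3.6235, r_4=1.0000, r_5=1.9319 — all match ✓
No second candidate reproduces the full scan.

(x, y, θ) = (1.5, 3.5, 15°)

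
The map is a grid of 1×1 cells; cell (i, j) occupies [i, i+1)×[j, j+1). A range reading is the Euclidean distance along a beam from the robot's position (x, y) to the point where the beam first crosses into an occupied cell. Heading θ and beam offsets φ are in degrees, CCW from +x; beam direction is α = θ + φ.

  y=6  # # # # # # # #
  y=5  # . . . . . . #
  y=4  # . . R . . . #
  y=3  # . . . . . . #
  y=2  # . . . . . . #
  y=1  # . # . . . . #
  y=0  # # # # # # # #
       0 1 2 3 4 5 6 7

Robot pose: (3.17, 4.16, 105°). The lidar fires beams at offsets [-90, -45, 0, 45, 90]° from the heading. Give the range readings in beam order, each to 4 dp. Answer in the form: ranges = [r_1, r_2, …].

beam 1: φ=-90°, α=15°
  cosα=0.9659 sinα=0.2588 | (3,4) | tMaxX 0.8593 tMaxY 3.2455 | tΔX 1.0353 tΔY 3.8637
    t=0.8593 [x] (4,4)
    t=1.8946 [x] (5,4)
    t=2.9298 [x] (6,4)
    t=3.2455 [y] (6,5)
    t=3.9651 [x] (7,5) — stop
  → r_1 = 3.9651
beam 2: φ=-45°, α=60°
  cosα=0.5000 sinα=0.8660 | (3,4) | tMaxX 1.6600 tMaxY 0.9699 | tΔX 2.0000 tΔY 1.1547
    t=0.9699 [y] (3,5)
    t=1.6600 [x] (4,5)
    t=2.1246 [y] (4,6) — stop
  → r_2 = 2.1246
beam 3: φ=0°, α=105°
  cosα=-0.2588 sinα=0.9659 | (3,4) | tMaxX 0.6568 tMaxY 0.8696 | tΔX 3.8637 tΔY 1.0353
    t=0.6568 [x] (2,4)
    t=0.8696 [y] (2,5)
    t=1.9049 [y] (2,6) — stop
  → r_3 = 1.9049
beam 4: φ=45°, α=150°
  cosα=-0.8660 sinα=0.5000 | (3,4) | tMaxX 0.1963 tMaxY 1.6800 | tΔX 1.1547 tΔY 2.0000
    t=0.1963 [x] (2,4)
    t=1.3510 [x] (1,4)
    t=1.6800 [y] (1,5)
    t=2.5057 [x] (0,5) — stop
  → r_4 = 2.5057
beam 5: φ=90°, α=195°
  cosα=-0.9659 sinα=-0.2588 | (3,4) | tMaxX 0.1760 tMaxY 0.6182 | tΔX 1.0353 tΔY 3.8637
    t=0.1760 [x] (2,4)
    t=0.6182 [y] (2,3)
    t=1.2113 [x] (1,3)
    t=2.2465 [x] (0,3) — stop
  → r_5 = 2.2465

ranges = [3.9651, 2.1246, 1.9049, 2.5057, 2.2465]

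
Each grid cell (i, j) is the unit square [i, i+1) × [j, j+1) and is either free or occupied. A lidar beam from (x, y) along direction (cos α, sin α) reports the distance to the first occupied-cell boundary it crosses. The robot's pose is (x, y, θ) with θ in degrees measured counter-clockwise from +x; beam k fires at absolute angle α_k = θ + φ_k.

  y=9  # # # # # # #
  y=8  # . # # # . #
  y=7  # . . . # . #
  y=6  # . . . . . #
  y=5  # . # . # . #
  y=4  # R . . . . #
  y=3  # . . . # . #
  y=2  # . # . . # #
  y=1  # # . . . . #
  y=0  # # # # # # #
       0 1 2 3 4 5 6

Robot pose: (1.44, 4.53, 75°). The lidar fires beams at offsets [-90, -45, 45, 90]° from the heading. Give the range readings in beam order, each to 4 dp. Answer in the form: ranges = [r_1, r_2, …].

ranges = [2.6503, 0.9400, 0.8800, 0.4555]

beam 1: φ=-90°, α=345°
  direction (0.9659, -0.2588); cell (1,4); t to first gridline: x 0.5798, y 2.0478 (then +1.0353 / +3.8637)
    (2,4) via x @ 0.5798
    (3,4) via x @ 1.6150
    (3,3) via y @ 2.0478
    (4,3) via x @ 2.6503  # hit
  → r_1 = 2.6503
beam 2: φ=-45°, α=30°
  direction (0.8660, 0.5000); cell (1,4); t to first gridline: x 0.6466, y 0.9400 (then +1.1547 / +2.0000)
    (2,4) via x @ 0.6466
    (2,5) via y @ 0.9400  # hit
  → r_2 = 0.9400
beam 3: φ=45°, α=120°
  direction (-0.5000, 0.8660); cell (1,4); t to first gridline: x 0.8800, y 0.5427 (then +2.0000 / +1.1547)
    (1,5) via y @ 0.5427
    (0,5) via x @ 0.8800  # hit
  → r_3 = 0.8800
beam 4: φ=90°, α=165°
  direction (-0.9659, 0.2588); cell (1,4); t to first gridline: x 0.4555, y 1.8159 (then +1.0353 / +3.8637)
    (0,4) via x @ 0.4555  # hit
  → r_4 = 0.4555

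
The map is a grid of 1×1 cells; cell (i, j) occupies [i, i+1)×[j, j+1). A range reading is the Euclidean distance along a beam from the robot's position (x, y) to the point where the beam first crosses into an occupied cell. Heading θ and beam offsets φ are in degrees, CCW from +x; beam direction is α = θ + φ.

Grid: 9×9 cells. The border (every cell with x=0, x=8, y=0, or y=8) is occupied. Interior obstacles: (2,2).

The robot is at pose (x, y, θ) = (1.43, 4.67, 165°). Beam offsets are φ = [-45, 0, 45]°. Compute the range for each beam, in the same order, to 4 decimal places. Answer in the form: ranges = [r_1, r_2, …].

ranges = [0.8600, 0.4452, 0.4965]

beam 1: φ=-45°, α=120°
  dir = (cos 120°, sin 120°) = (-0.5000, 0.8660); from cell (1,4)
  next x-line at t=0.8600, next y-line at t=0.3811; Δt_x=2.0000, Δt_y=1.1547
    y: enter (1,5) at t=0.3811
    x: enter (0,5) at t=0.8600 ← occupied
  → r_1 = 0.8600
beam 2: φ=0°, α=165°
  dir = (cos 165°, sin 165°) = (-0.9659, 0.2588); from cell (1,4)
  next x-line at t=0.4452, next y-line at t=1.2750; Δt_x=1.0353, Δt_y=3.8637
    x: enter (0,4) at t=0.4452 ← occupied
  → r_2 = 0.4452
beam 3: φ=45°, α=210°
  dir = (cos 210°, sin 210°) = (-0.8660, -0.5000); from cell (1,4)
  next x-line at t=0.4965, next y-line at t=1.3400; Δt_x=1.1547, Δt_y=2.0000
    x: enter (0,4) at t=0.4965 ← occupied
  → r_3 = 0.4965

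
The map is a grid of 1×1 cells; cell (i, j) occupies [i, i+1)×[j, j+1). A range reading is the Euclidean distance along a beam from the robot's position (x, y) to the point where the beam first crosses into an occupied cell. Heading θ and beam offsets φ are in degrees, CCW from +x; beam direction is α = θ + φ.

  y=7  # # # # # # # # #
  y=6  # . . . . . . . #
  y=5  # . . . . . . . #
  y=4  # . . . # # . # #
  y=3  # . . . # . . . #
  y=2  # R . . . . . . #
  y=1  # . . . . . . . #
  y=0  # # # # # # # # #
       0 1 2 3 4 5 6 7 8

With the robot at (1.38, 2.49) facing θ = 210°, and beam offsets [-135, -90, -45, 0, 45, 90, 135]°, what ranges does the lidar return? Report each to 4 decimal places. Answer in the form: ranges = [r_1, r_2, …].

beam 1: φ=-135°, α=75°
  dir = (cos 75°, sin 75°) = (0.2588, 0.9659); from cell (1,2)
  next x-line at t=2.3955, next y-line at t=0.5280; Δt_x=3.8637, Δt_y=1.0353
    y: enter (1,3) at t=0.5280
    y: enter (1,4) at t=1.5633
    x: enter (2,4) at t=2.3955
    y: enter (2,5) at t=2.5985
    y: enter (2,6) at t=3.6338
    y: enter (2,7) at t=4.6691 ← occupied
  → r_1 = 4.6691
beam 2: φ=-90°, α=120°
  dir = (cos 120°, sin 120°) = (-0.5000, 0.8660); from cell (1,2)
  next x-line at t=0.7600, next y-line at t=0.5889; Δt_x=2.0000, Δt_y=1.1547
    y: enter (1,3) at t=0.5889
    x: enter (0,3) at t=0.7600 ← occupied
  → r_2 = 0.7600
beam 3: φ=-45°, α=165°
  dir = (cos 165°, sin 165°) = (-0.9659, 0.2588); from cell (1,2)
  next x-line at t=0.3934, next y-line at t=1.9705; Δt_x=1.0353, Δt_y=3.8637
    x: enter (0,2) at t=0.3934 ← occupied
  → r_3 = 0.3934
beam 4: φ=0°, α=210°
  dir = (cos 210°, sin 210°) = (-0.8660, -0.5000); from cell (1,2)
  next x-line at t=0.4388, next y-line at t=0.9800; Δt_x=1.1547, Δt_y=2.0000
    x: enter (0,2) at t=0.4388 ← occupied
  → r_4 = 0.4388
beam 5: φ=45°, α=255°
  dir = (cos 255°, sin 255°) = (-0.2588, -0.9659); from cell (1,2)
  next x-line at t=1.4682, next y-line at t=0.5073; Δt_x=3.8637, Δt_y=1.0353
    y: enter (1,1) at t=0.5073
    x: enter (0,1) at t=1.4682 ← occupied
  → r_5 = 1.4682
beam 6: φ=90°, α=300°
  dir = (cos 300°, sin 300°) = (0.5000, -0.8660); from cell (1,2)
  next x-line at t=1.2400, next y-line at t=0.5658; Δt_x=2.0000, Δt_y=1.1547
    y: enter (1,1) at t=0.5658
    x: enter (2,1) at t=1.2400
    y: enter (2,0) at t=1.7205 ← occupied
  → r_6 = 1.7205
beam 7: φ=135°, α=345°
  dir = (cos 345°, sin 345°) = (0.9659, -0.2588); from cell (1,2)
  next x-line at t=0.6419, next y-line at t=1.8932; Δt_x=1.0353, Δt_y=3.8637
    x: enter (2,2) at t=0.6419
    x: enter (3,2) at t=1.6771
    y: enter (3,1) at t=1.8932
    x: enter (4,1) at t=2.7124
    x: enter (5,1) at t=3.7477
    x: enter (6,1) at t=4.7830
    y: enter (6,0) at t=5.7569 ← occupied
  → r_7 = 5.7569

ranges = [4.6691, 0.7600, 0.3934, 0.4388, 1.4682, 1.7205, 5.7569]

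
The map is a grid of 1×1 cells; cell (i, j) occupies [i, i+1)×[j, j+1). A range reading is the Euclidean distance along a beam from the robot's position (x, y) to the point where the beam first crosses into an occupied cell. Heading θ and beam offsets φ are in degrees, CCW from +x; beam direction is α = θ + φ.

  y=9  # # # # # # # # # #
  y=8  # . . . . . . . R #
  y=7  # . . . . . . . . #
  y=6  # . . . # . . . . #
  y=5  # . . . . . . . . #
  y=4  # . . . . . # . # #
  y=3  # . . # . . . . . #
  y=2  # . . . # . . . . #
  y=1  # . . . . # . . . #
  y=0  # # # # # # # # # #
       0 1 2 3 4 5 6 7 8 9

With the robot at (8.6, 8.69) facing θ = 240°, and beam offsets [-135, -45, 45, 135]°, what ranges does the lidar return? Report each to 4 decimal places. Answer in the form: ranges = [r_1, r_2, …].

ranges = [0.3209, 7.8681, 1.5455, 0.4141]

beam 1: φ=-135°, α=105°
  d=(-0.2588,0.9659)  start (8,8)  tX=2.3182 tY=0.3209  stride 1/|dx|=3.8637 1/|dy|=1.0353
    cross y-line → (8,9), t=0.3209 (wall)
  → r_1 = 0.3209
beam 2: φ=-45°, α=195°
  d=(-0.9659,-0.2588)  start (8,8)  tX=0.6212 tY=2.6660  stride 1/|dx|=1.0353 1/|dy|=3.8637
    cross x-line → (7,8), t=0.6212
    cross x-line → (6,8), t=1.6564
    cross y-line → (6,7), t=2.6660
    cross x-line → (5,7), t=2.6917
    cross x-line → (4,7), t=3.7270
    cross x-line → (3,7), t=4.7623
    cross x-line → (2,7), t=5.7975
    cross y-line → (2,6), t=6.5297
    cross x-line → (1,6), t=6.8328
    cross x-line → (0,6), t=7.8681 (wall)
  → r_2 = 7.8681
beam 3: φ=45°, α=285°
  d=(0.2588,-0.9659)  start (8,8)  tX=1.5455 tY=0.7143  stride 1/|dx|=3.8637 1/|dy|=1.0353
    cross y-line → (8,7), t=0.7143
    cross x-line → (9,7), t=1.5455 (wall)
  → r_3 = 1.5455
beam 4: φ=135°, α=15°
  d=(0.9659,0.2588)  start (8,8)  tX=0.4141 tY=1.1977  stride 1/|dx|=1.0353 1/|dy|=3.8637
    cross x-line → (9,8), t=0.4141 (wall)
  → r_4 = 0.4141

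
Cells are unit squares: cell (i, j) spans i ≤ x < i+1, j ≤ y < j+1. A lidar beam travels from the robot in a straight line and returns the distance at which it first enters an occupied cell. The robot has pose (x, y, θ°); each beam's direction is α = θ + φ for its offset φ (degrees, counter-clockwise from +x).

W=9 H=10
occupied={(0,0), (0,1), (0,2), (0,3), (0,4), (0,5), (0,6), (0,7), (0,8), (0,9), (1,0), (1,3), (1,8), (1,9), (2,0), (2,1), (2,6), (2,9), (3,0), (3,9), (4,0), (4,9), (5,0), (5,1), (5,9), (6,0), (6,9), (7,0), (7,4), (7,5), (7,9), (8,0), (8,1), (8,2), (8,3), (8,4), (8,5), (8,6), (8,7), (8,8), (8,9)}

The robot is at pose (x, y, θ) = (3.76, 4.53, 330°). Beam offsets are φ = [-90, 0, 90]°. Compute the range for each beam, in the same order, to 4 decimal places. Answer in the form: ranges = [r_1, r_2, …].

beam 1: φ=-90°, α=240°
  cosα=-0.5000 sinα=-0.8660 | (3,4) | tMaxX 1.5200 tMaxY 0.6120 | tΔX 2.0000 tΔY 1.1547
    t=0.6120 [y] (3,3)
    t=1.5200 [x] (2,3)
    t=1.7667 [y] (2,2)
    t=2.9214 [y] (2,1) — stop
  → r_1 = 2.9214
beam 2: φ=0°, α=330°
  cosα=0.8660 sinα=-0.5000 | (3,4) | tMaxX 0.2771 tMaxY 1.0600 | tΔX 1.1547 tΔY 2.0000
    t=0.2771 [x] (4,4)
    t=1.0600 [y] (4,3)
    t=1.4318 [x] (5,3)
    t=2.5865 [x] (6,3)
    t=3.0600 [y] (6,2)
    t=3.7412 [x] (7,2)
    t=4.8959 [x] (8,2) — stop
  → r_2 = 4.8959
beam 3: φ=90°, α=60°
  cosα=0.5000 sinα=0.8660 | (3,4) | tMaxX 0.4800 tMaxY 0.5427 | tΔX 2.0000 tΔY 1.1547
    t=0.4800 [x] (4,4)
    t=0.5427 [y] (4,5)
    t=1.6974 [y] (4,6)
    t=2.4800 [x] (5,6)
    t=2.8521 [y] (5,7)
    t=4.0068 [y] (5,8)
    t=4.4800 [x] (6,8)
    t=5.1615 [y] (6,9) — stop
  → r_3 = 5.1615

ranges = [2.9214, 4.8959, 5.1615]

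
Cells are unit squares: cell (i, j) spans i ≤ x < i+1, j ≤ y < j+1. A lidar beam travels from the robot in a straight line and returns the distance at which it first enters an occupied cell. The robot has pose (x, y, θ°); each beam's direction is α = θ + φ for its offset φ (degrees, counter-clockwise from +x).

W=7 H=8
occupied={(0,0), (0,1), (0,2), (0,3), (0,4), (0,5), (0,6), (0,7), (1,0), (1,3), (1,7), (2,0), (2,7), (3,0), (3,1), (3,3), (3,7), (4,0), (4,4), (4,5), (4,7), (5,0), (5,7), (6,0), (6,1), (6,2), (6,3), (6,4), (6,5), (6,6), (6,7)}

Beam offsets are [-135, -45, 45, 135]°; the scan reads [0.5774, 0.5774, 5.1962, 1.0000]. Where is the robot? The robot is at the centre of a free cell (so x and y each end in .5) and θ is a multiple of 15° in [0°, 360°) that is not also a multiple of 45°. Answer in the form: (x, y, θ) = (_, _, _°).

The pose lattice has 25·16 = 400 candidates. Test each by forward raycasting.
  (2.5, 2.5, 165°): beam 1 = 1.0000 ≠ 0.5774 ✗
  (3.5, 4.5, 240°): beam 1 = 2.5882 ≠ 0.5774 ✗
  (2.5, 4.5, 195°): beam 1 = 2.8868 ≠ 0.5774 ✗
  (5.5, 1.5, 120°): beam 1 = 0.5176 ≠ 0.5774 ✗
  …
  (1.5, 1.5, 345°): r_1=0.5774, r_2=0.5774, r_3=5.1962, r_4=1.0000 — all match ✓
Only this pose fits every beam.

(x, y, θ) = (1.5, 1.5, 345°)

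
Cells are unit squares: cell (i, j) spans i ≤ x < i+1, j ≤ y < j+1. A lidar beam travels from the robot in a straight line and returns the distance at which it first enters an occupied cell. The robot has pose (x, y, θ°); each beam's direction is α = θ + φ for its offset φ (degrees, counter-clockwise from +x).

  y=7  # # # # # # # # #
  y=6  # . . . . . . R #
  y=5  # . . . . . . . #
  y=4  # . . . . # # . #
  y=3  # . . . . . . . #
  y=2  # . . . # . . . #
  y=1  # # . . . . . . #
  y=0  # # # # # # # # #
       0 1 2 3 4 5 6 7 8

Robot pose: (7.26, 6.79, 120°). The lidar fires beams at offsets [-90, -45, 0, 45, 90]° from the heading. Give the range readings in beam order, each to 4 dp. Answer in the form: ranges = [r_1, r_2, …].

ranges = [0.4200, 0.2174, 0.2425, 0.8114, 7.2284]

beam 1: φ=-90°, α=30°
  cosα=0.8660 sinα=0.5000 | (7,6) | tMaxX 0.8545 tMaxY 0.4200 | tΔX 1.1547 tΔY 2.0000
    t=0.4200 [y] (7,7) — stop
  → r_1 = 0.4200
beam 2: φ=-45°, α=75°
  cosα=0.2588 sinα=0.9659 | (7,6) | tMaxX 2.8591 tMaxY 0.2174 | tΔX 3.8637 tΔY 1.0353
    t=0.2174 [y] (7,7) — stop
  → r_2 = 0.2174
beam 3: φ=0°, α=120°
  cosα=-0.5000 sinα=0.8660 | (7,6) | tMaxX 0.5200 tMaxY 0.2425 | tΔX 2.0000 tΔY 1.1547
    t=0.2425 [y] (7,7) — stop
  → r_3 = 0.2425
beam 4: φ=45°, α=165°
  cosα=-0.9659 sinα=0.2588 | (7,6) | tMaxX 0.2692 tMaxY 0.8114 | tΔX 1.0353 tΔY 3.8637
    t=0.2692 [x] (6,6)
    t=0.8114 [y] (6,7) — stop
  → r_4 = 0.8114
beam 5: φ=90°, α=210°
  cosα=-0.8660 sinα=-0.5000 | (7,6) | tMaxX 0.3002 tMaxY 1.5800 | tΔX 1.1547 tΔY 2.0000
    t=0.3002 [x] (6,6)
    t=1.4549 [x] (5,6)
    t=1.5800 [y] (5,5)
    t=2.6096 [x] (4,5)
    t=3.5800 [y] (4,4)
    t=3.7643 [x] (3,4)
    t=4.9190 [x] (2,4)
    t=5.5800 [y] (2,3)
    t=6.0737 [x] (1,3)
    t=7.2284 [x] (0,3) — stop
  → r_5 = 7.2284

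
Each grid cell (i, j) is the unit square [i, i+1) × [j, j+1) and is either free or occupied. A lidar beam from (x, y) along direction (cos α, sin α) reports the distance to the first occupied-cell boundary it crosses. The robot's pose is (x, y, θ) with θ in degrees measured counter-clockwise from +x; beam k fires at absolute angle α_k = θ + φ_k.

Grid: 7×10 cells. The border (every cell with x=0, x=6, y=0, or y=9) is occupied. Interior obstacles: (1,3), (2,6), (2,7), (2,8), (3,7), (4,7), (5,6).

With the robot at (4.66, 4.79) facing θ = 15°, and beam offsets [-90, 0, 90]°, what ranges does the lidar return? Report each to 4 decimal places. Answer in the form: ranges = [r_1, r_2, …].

ranges = [3.9237, 1.3873, 2.2880]

beam 1: φ=-90°, α=285°
  direction (0.2588, -0.9659); cell (4,4); t to first gridline: x 1.3137, y 0.8179 (then +3.8637 / +1.0353)
    (4,3) via y @ 0.8179
    (5,3) via x @ 1.3137
    (5,2) via y @ 1.8531
    (5,1) via y @ 2.8884
    (5,0) via y @ 3.9237  # hit
  → r_1 = 3.9237
beam 2: φ=0°, α=15°
  direction (0.9659, 0.2588); cell (4,4); t to first gridline: x 0.3520, y 0.8114 (then +1.0353 / +3.8637)
    (5,4) via x @ 0.3520
    (5,5) via y @ 0.8114
    (6,5) via x @ 1.3873  # hit
  → r_2 = 1.3873
beam 3: φ=90°, α=105°
  direction (-0.2588, 0.9659); cell (4,4); t to first gridline: x 2.5500, y 0.2174 (then +3.8637 / +1.0353)
    (4,5) via y @ 0.2174
    (4,6) via y @ 1.2527
    (4,7) via y @ 2.2880  # hit
  → r_3 = 2.2880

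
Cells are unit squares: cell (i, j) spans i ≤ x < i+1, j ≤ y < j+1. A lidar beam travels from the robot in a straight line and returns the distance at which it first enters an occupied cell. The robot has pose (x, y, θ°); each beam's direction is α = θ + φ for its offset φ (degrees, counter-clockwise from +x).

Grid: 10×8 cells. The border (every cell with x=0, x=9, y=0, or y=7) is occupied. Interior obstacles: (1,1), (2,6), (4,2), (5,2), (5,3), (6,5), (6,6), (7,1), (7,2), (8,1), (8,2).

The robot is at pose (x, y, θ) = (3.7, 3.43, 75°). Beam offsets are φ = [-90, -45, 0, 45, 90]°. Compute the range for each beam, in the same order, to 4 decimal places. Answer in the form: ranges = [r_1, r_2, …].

ranges = [1.3459, 3.1400, 3.6959, 2.9676, 2.7952]

beam 1: φ=-90°, α=345°
  cosα=0.9659 sinα=-0.2588 | (3,3) | tMaxX 0.3106 tMaxY 1.6614 | tΔX 1.0353 tΔY 3.8637
    t=0.3106 [x] (4,3)
    t=1.3459 [x] (5,3) — stop
  → r_1 = 1.3459
beam 2: φ=-45°, α=30°
  cosα=0.8660 sinα=0.5000 | (3,3) | tMaxX 0.3464 tMaxY 1.1400 | tΔX 1.1547 tΔY 2.0000
    t=0.3464 [x] (4,3)
    t=1.1400 [y] (4,4)
    t=1.5011 [x] (5,4)
    t=2.6558 [x] (6,4)
    t=3.1400 [y] (6,5) — stop
  → r_2 = 3.1400
beam 3: φ=0°, α=75°
  cosα=0.2588 sinα=0.9659 | (3,3) | tMaxX 1.1591 tMaxY 0.5901 | tΔX 3.8637 tΔY 1.0353
    t=0.5901 [y] (3,4)
    t=1.1591 [x] (4,4)
    t=1.6254 [y] (4,5)
    t=2.6607 [y] (4,6)
    t=3.6959 [y] (4,7) — stop
  → r_3 = 3.6959
beam 4: φ=45°, α=120°
  cosα=-0.5000 sinα=0.8660 | (3,3) | tMaxX 1.4000 tMaxY 0.6582 | tΔX 2.0000 tΔY 1.1547
    t=0.6582 [y] (3,4)
    t=1.4000 [x] (2,4)
    t=1.8129 [y] (2,5)
    t=2.9676 [y] (2,6) — stop
  → r_4 = 2.9676
beam 5: φ=90°, α=165°
  cosα=-0.9659 sinα=0.2588 | (3,3) | tMaxX 0.7247 tMaxY 2.2023 | tΔX 1.0353 tΔY 3.8637
    t=0.7247 [x] (2,3)
    t=1.7600 [x] (1,3)
    t=2.2023 [y] (1,4)
    t=2.7952 [x] (0,4) — stop
  → r_5 = 2.7952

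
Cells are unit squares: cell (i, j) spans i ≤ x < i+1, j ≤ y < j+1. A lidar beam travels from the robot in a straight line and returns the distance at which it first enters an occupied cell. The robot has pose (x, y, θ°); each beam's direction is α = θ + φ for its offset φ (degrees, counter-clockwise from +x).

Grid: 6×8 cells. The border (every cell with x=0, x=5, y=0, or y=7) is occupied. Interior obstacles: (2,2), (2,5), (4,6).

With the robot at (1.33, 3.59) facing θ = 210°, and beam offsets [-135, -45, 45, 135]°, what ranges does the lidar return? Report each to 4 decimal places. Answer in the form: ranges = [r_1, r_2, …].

beam 1: φ=-135°, α=75°
  cosα=0.2588 sinα=0.9659 | (1,3) | tMaxX 2.5887 tMaxY 0.4245 | tΔX 3.8637 tΔY 1.0353
    t=0.4245 [y] (1,4)
    t=1.4597 [y] (1,5)
    t=2.4950 [y] (1,6)
    t=2.5887 [x] (2,6)
    t=3.5303 [y] (2,7) — stop
  → r_1 = 3.5303
beam 2: φ=-45°, α=165°
  cosα=-0.9659 sinα=0.2588 | (1,3) | tMaxX 0.3416 tMaxY 1.5841 | tΔX 1.0353 tΔY 3.8637
    t=0.3416 [x] (0,3) — stop
  → r_2 = 0.3416
beam 3: φ=45°, α=255°
  cosα=-0.2588 sinα=-0.9659 | (1,3) | tMaxX 1.2750 tMaxY 0.6108 | tΔX 3.8637 tΔY 1.0353
    t=0.6108 [y] (1,2)
    t=1.2750 [x] (0,2) — stop
  → r_3 = 1.2750
beam 4: φ=135°, α=345°
  cosα=0.9659 sinα=-0.2588 | (1,3) | tMaxX 0.6936 tMaxY 2.2796 | tΔX 1.0353 tΔY 3.8637
    t=0.6936 [x] (2,3)
    t=1.7289 [x] (3,3)
    t=2.2796 [y] (3,2)
    t=2.7642 [x] (4,2)
    t=3.7995 [x] (5,2) — stop
  → r_4 = 3.7995

ranges = [3.5303, 0.3416, 1.2750, 3.7995]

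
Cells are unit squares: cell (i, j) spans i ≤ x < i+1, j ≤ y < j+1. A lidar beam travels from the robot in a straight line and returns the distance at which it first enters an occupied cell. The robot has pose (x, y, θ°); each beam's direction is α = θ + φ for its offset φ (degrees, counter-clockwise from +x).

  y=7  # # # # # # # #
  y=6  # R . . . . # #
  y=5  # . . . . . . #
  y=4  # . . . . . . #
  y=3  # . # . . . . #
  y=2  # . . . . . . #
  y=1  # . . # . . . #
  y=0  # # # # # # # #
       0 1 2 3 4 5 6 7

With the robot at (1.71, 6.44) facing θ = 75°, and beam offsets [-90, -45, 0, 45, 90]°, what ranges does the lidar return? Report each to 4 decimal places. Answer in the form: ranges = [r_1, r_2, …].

ranges = [5.4766, 1.1200, 0.5798, 0.6466, 0.7350]

beam 1: φ=-90°, α=345°
  cosα=0.9659 sinα=-0.2588 | (1,6) | tMaxX 0.3002 tMaxY 1.7000 | tΔX 1.0353 tΔY 3.8637
    t=0.3002 [x] (2,6)
    t=1.3355 [x] (3,6)
    t=1.7000 [y] (3,5)
    t=2.3708 [x] (4,5)
    t=3.4061 [x] (5,5)
    t=4.4413 [x] (6,5)
    t=5.4766 [x] (7,5) — stop
  → r_1 = 5.4766
beam 2: φ=-45°, α=30°
  cosα=0.8660 sinα=0.5000 | (1,6) | tMaxX 0.3349 tMaxY 1.1200 | tΔX 1.1547 tΔY 2.0000
    t=0.3349 [x] (2,6)
    t=1.1200 [y] (2,7) — stop
  → r_2 = 1.1200
beam 3: φ=0°, α=75°
  cosα=0.2588 sinα=0.9659 | (1,6) | tMaxX 1.1205 tMaxY 0.5798 | tΔX 3.8637 tΔY 1.0353
    t=0.5798 [y] (1,7) — stop
  → r_3 = 0.5798
beam 4: φ=45°, α=120°
  cosα=-0.5000 sinα=0.8660 | (1,6) | tMaxX 1.4200 tMaxY 0.6466 | tΔX 2.0000 tΔY 1.1547
    t=0.6466 [y] (1,7) — stop
  → r_4 = 0.6466
beam 5: φ=90°, α=165°
  cosα=-0.9659 sinα=0.2588 | (1,6) | tMaxX 0.7350 tMaxY 2.1637 | tΔX 1.0353 tΔY 3.8637
    t=0.7350 [x] (0,6) — stop
  → r_5 = 0.7350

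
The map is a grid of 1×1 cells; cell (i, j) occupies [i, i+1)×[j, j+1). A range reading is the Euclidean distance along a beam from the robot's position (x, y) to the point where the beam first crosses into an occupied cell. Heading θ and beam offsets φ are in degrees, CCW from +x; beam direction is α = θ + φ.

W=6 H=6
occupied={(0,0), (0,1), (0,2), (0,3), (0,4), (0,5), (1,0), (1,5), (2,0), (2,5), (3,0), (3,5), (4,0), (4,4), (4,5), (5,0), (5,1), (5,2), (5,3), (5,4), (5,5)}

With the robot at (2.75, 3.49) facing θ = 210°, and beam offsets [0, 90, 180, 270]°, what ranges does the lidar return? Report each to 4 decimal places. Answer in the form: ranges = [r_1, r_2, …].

beam 1: φ=0°, α=210°
  direction (-0.8660, -0.5000); cell (2,3); t to first gridline: x 0.8660, y 0.9800 (then +1.1547 / +2.0000)
    (1,3) via x @ 0.8660
    (1,2) via y @ 0.9800
    (0,2) via x @ 2.0207  # hit
  → r_1 = 2.0207
beam 2: φ=90°, α=300°
  direction (0.5000, -0.8660); cell (2,3); t to first gridline: x 0.5000, y 0.5658 (then +2.0000 / +1.1547)
    (3,3) via x @ 0.5000
    (3,2) via y @ 0.5658
    (3,1) via y @ 1.7205
    (4,1) via x @ 2.5000
    (4,0) via y @ 2.8752  # hit
  → r_2 = 2.8752
beam 3: φ=180°, α=30°
  direction (0.8660, 0.5000); cell (2,3); t to first gridline: x 0.2887, y 1.0200 (then +1.1547 / +2.0000)
    (3,3) via x @ 0.2887
    (3,4) via y @ 1.0200
    (4,4) via x @ 1.4434  # hit
  → r_3 = 1.4434
beam 4: φ=270°, α=120°
  direction (-0.5000, 0.8660); cell (2,3); t to first gridline: x 1.5000, y 0.5889 (then +2.0000 / +1.1547)
    (2,4) via y @ 0.5889
    (1,4) via x @ 1.5000
    (1,5) via y @ 1.7436  # hit
  → r_4 = 1.7436

ranges = [2.0207, 2.8752, 1.4434, 1.7436]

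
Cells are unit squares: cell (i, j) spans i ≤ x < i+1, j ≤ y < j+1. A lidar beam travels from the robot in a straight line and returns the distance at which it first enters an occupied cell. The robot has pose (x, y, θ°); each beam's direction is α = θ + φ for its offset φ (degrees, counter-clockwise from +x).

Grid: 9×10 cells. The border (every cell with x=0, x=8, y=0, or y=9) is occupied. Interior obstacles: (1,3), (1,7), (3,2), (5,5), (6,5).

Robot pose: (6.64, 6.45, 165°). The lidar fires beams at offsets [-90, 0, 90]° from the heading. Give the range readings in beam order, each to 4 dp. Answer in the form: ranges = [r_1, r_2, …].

ranges = [2.6400, 4.8037, 0.4659]

beam 1: φ=-90°, α=75°
  dir = (cos 75°, sin 75°) = (0.2588, 0.9659); from cell (6,6)
  next x-line at t=1.3909, next y-line at t=0.5694; Δt_x=3.8637, Δt_y=1.0353
    y: enter (6,7) at t=0.5694
    x: enter (7,7) at t=1.3909
    y: enter (7,8) at t=1.6047
    y: enter (7,9) at t=2.6400 ← occupied
  → r_1 = 2.6400
beam 2: φ=0°, α=165°
  dir = (cos 165°, sin 165°) = (-0.9659, 0.2588); from cell (6,6)
  next x-line at t=0.6626, next y-line at t=2.1250; Δt_x=1.0353, Δt_y=3.8637
    x: enter (5,6) at t=0.6626
    x: enter (4,6) at t=1.6979
    y: enter (4,7) at t=2.1250
    x: enter (3,7) at t=2.7331
    x: enter (2,7) at t=3.7684
    x: enter (1,7) at t=4.8037 ← occupied
  → r_2 = 4.8037
beam 3: φ=90°, α=255°
  dir = (cos 255°, sin 255°) = (-0.2588, -0.9659); from cell (6,6)
  next x-line at t=2.4728, next y-line at t=0.4659; Δt_x=3.8637, Δt_y=1.0353
    y: enter (6,5) at t=0.4659 ← occupied
  → r_3 = 0.4659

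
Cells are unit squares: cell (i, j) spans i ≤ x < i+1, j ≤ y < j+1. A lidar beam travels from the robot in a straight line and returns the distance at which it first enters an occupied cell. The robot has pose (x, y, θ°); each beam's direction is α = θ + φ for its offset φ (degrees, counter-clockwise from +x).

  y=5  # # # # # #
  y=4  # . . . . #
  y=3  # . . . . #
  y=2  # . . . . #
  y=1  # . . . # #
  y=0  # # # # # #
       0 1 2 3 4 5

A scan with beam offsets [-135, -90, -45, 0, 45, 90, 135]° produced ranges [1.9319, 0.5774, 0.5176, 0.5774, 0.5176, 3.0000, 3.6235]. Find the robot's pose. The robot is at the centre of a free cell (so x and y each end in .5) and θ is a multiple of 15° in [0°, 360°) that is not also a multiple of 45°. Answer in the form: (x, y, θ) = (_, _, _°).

Candidates: 15 free-cell centres × 16 headings = 240 poses. Raycast each; keep the one whose scan matches to 4 dp.
  (4.5, 2.5, 150°): beam 1 = 0.5176 ≠ 1.9319 ✗
  (4.5, 3.5, 105°): beam 1 = 0.5774 ≠ 1.9319 ✗
  (4.5, 3.5, 195°): beam 1 = 1.0000 ≠ 1.9319 ✗
  (1.5, 1.5, 150°): beam 1 = 3.6235 ≠ 1.9319 ✗
  (3.5, 4.5, 60°): beam 1 = 2.5882 ≠ 1.9319 ✗
  …
  (3.5, 1.5, 330°): r_1=1.9319, r_2=0.5774, r_3=0.5176, r_4=0.5774, r_5=0.5176, r_6=3.0000, r_7=3.6235 — all match ✓
Unique over the lattice → pose = (3.5, 1.5, 330°).

(x, y, θ) = (3.5, 1.5, 330°)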